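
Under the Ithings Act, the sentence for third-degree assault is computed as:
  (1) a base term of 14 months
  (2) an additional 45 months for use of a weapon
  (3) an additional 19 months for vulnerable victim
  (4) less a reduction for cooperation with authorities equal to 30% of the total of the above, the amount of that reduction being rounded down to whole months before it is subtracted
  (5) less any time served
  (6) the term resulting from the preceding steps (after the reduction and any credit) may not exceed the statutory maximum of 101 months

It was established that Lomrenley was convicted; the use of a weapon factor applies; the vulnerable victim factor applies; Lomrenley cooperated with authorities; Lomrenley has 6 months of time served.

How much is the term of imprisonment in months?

Sentence: 49 months

Use of a weapon enhancement: +45 months
Vulnerable victim enhancement: +19 months
Adjusted term: 14 months + 45 months + 19 months = 78 months
Cooperation with authorities reduction: 30% of 78 months = 23 months (rounded down)
After reduction: 78 − 23 = 55 months
Less time served: 55 months − 6 months = 49 months
Cap at 101 months: 49 months is within the cap, no reduction.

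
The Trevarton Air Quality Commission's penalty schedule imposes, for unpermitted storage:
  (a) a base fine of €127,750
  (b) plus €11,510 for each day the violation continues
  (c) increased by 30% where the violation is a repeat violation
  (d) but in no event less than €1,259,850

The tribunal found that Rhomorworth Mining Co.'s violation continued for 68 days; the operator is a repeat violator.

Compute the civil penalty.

Per-day component: 68 × €11,510 = €782,680
Base plus per-day: €127,750 + €782,680 = €910,430
Enhancement: 30% of €910,430 = €273,129
Enhanced fine: €910,430 + €273,129 = €1,183,559
Minimum €1,259,850: €1,183,559 is below the minimum → €1,259,850

€1,259,850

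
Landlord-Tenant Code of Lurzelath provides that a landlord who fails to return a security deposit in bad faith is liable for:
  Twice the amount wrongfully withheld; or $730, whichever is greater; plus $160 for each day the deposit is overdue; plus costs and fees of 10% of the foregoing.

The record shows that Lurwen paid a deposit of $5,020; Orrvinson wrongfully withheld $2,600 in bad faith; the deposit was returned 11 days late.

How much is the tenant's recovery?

Doubled: 2 × $2,600 = $5,200
Minimum $730: $5,200 meets the minimum, no increase.
Late-return penalty: 11 × $160 = $1,760
Damages plus late penalty: $5,200 + $1,760 = $6,960
Costs and fees: 10% of $6,960 = $696
Total recovery: $6,960 + $696 = $7,656

$7,656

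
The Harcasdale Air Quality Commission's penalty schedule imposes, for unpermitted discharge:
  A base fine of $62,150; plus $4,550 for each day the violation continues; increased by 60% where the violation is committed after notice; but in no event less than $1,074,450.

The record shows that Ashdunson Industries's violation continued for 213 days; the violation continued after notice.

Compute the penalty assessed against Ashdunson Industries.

$1,650,080

Per-day component: 213 × $4,550 = $969,150
Base plus per-day: $62,150 + $969,150 = $1,031,300
Enhancement: 60% of $1,031,300 = $618,780
Enhanced fine: $1,031,300 + $618,780 = $1,650,080
Minimum $1,074,450: $1,650,080 meets the minimum, no increase.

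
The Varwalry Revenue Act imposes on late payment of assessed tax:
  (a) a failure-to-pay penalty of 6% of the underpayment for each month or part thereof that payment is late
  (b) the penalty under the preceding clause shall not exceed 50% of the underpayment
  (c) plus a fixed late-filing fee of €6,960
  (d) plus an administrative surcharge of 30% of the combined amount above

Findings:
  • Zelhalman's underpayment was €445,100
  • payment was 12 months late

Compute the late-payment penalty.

Accrued rate: 6% × 12 = 72%, capped at 50% → 50%
Failure-to-pay penalty: 50% of €445,100 = €222,550
Penalty before surcharge: €222,550 + €6,960 = €229,510
Administrative surcharge: 30% of €229,510 = €68,853
Total penalty: €229,510 + €68,853 = €298,363

Penalty: €298,363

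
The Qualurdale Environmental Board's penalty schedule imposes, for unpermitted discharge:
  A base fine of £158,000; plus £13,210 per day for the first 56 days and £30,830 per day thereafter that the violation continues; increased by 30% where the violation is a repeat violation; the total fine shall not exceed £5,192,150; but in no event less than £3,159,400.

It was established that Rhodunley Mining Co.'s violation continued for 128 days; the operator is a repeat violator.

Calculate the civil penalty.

First 56 days: 56 × £13,210 = £739,760
Remaining days: (128 − 56) × £30,830 = £2,219,760
Per-day component: £739,760 + £2,219,760 = £2,959,520
Base plus per-day: £158,000 + £2,959,520 = £3,117,520
Enhancement: 30% of £3,117,520 = £935,256
Enhanced fine: £3,117,520 + £935,256 = £4,052,776
Cap at £5,192,150: £4,052,776 is within the cap, no reduction.
Minimum £3,159,400: £4,052,776 meets the minimum, no increase.

£4,052,776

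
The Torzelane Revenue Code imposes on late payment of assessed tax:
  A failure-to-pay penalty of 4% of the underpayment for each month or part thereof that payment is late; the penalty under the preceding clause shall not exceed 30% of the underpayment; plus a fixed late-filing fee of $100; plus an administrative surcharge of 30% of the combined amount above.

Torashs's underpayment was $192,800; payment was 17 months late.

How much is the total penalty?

Accrued rate: 4% × 17 = 68%, capped at 30% → 30%
Failure-to-pay penalty: 30% of $192,800 = $57,840
Penalty before surcharge: $57,840 + $100 = $57,940
Administrative surcharge: 30% of $57,940 = $17,382
Total penalty: $57,940 + $17,382 = $75,322

$75,322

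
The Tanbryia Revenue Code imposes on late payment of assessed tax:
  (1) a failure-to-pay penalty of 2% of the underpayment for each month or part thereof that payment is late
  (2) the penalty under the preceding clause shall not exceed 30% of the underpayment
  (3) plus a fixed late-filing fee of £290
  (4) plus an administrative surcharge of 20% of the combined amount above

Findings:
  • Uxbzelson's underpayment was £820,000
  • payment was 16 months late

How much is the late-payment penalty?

£295,548

Accrued rate: 2% × 16 = 32%, capped at 30% → 30%
Failure-to-pay penalty: 30% of £820,000 = £246,000
Penalty before surcharge: £246,000 + £290 = £246,290
Administrative surcharge: 20% of £246,290 = £49,258
Total penalty: £246,290 + £49,258 = £295,548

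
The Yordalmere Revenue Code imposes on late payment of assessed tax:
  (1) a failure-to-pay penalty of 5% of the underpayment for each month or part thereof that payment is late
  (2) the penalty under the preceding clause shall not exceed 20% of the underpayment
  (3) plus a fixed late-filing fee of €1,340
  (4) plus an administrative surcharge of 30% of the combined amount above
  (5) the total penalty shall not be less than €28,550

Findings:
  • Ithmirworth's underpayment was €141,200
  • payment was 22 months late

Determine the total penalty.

Accrued rate: 5% × 22 = 110%, capped at 20% → 20%
Failure-to-pay penalty: 20% of €141,200 = €28,240
Penalty before surcharge: €28,240 + €1,340 = €29,580
Administrative surcharge: 30% of €29,580 = €8,874
Total penalty: €29,580 + €8,874 = €38,454
Minimum €28,550: €38,454 meets the minimum, no increase.

€38,454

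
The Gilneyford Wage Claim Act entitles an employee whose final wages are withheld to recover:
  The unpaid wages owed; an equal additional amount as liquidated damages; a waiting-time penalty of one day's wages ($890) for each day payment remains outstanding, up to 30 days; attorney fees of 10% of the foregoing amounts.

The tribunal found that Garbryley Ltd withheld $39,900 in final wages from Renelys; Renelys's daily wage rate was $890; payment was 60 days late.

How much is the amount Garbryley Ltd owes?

$117,150

Liquidated damages (equal amount): $39,900
Penalty days: min(60, 30) = 30
Waiting-time penalty: 30 × $890 = $26,700
Subtotal: $39,900 + $39,900 + $26,700 = $106,500
Attorney fees: 10% of $106,500 = $10,650
Total award: $106,500 + $10,650 = $117,150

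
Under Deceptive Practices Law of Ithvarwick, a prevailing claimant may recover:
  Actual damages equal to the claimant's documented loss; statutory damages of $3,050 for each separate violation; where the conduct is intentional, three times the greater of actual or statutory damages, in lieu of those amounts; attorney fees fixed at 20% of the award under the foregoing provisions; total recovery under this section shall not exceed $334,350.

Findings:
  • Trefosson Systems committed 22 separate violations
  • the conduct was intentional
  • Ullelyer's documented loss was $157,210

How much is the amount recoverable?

Statutory damages: 22 × $3,050 = $67,100
Greater of actual damages ($157,210) or statutory damages ($67,100): $157,210
Trebled: 3 × $157,210 = $471,630
Attorney fees: 20% of $471,630 = $94,326
Total before cap: $471,630 + $94,326 = $565,956
Cap at $334,350: $565,956 exceeds the cap → $334,350

$334,350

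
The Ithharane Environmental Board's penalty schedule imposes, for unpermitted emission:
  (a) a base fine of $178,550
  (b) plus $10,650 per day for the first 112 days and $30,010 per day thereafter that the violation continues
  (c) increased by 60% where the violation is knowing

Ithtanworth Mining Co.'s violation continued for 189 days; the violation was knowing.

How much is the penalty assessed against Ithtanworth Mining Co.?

First 112 days: 112 × $10,650 = $1,192,800
Remaining days: (189 − 112) × $30,010 = $2,310,770
Per-day component: $1,192,800 + $2,310,770 = $3,503,570
Base plus per-day: $178,550 + $3,503,570 = $3,682,120
Enhancement: 60% of $3,682,120 = $2,209,272
Enhanced fine: $3,682,120 + $2,209,272 = $5,891,392

$5,891,392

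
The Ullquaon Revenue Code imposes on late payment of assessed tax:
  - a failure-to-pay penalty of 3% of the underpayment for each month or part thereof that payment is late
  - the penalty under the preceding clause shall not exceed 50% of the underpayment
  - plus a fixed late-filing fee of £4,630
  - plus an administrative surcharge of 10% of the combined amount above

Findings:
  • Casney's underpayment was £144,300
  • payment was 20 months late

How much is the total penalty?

Accrued rate: 3% × 20 = 60%, capped at 50% → 50%
Failure-to-pay penalty: 50% of £144,300 = £72,150
Penalty before surcharge: £72,150 + £4,630 = £76,780
Administrative surcharge: 10% of £76,780 = £7,678
Total penalty: £76,780 + £7,678 = £84,458

£84,458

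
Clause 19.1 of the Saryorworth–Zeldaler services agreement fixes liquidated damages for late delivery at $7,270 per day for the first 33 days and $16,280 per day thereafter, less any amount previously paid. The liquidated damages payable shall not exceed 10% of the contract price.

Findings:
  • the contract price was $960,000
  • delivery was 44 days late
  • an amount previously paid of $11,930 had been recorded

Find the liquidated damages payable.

Liquidated damages: $96,000

First 33 days: 33 × $7,270 = $239,910
Remaining days: (44 − 33) × $16,280 = $179,080
Accrued per-day damages: $239,910 + $179,080 = $418,990
Less amount previously paid: $418,990 − $11,930 = $407,060
Cap: 10% of $960,000 = $96,000
Cap at $96,000: $407,060 exceeds the cap → $96,000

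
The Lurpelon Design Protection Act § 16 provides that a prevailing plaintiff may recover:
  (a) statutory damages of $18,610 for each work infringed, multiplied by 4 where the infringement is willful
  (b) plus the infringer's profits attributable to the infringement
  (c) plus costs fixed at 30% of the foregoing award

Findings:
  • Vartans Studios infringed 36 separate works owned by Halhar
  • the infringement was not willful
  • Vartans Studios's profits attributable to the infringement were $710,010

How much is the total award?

$1,793,961

Statutory damages: 36 × $18,610 = $669,960
Infringement not willful: no ×4 enhancement.
Combined award: $669,960 + $710,010 = $1,379,970
Costs: 30% of $1,379,970 = $413,991
Award plus costs: $1,379,970 + $413,991 = $1,793,961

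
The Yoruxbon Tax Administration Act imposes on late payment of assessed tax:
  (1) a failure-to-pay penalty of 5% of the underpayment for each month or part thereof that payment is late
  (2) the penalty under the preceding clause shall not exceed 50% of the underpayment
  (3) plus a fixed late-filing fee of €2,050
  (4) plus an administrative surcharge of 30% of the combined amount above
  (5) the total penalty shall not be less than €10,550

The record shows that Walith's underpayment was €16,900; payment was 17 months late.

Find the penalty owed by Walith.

Accrued rate: 5% × 17 = 85%, capped at 50% → 50%
Failure-to-pay penalty: 50% of €16,900 = €8,450
Penalty before surcharge: €8,450 + €2,050 = €10,500
Administrative surcharge: 30% of €10,500 = €3,150
Total penalty: €10,500 + €3,150 = €13,650
Minimum €10,550: €13,650 meets the minimum, no increase.

€13,650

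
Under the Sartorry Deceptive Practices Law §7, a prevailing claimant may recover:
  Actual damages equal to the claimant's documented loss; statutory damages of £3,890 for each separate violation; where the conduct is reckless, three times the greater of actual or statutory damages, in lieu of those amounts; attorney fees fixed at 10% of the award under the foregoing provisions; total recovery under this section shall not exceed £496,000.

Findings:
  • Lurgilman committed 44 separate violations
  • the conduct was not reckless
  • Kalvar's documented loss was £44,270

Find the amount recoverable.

Statutory damages: 44 × £3,890 = £171,160
Conduct not reckless: the in-lieu enhancement does not apply.
Actual plus statutory damages: £44,270 + £171,160 = £215,430
Attorney fees: 10% of £215,430 = £21,543
Total before cap: £215,430 + £21,543 = £236,973
Cap at £496,000: £236,973 is within the cap, no reduction.

£236,973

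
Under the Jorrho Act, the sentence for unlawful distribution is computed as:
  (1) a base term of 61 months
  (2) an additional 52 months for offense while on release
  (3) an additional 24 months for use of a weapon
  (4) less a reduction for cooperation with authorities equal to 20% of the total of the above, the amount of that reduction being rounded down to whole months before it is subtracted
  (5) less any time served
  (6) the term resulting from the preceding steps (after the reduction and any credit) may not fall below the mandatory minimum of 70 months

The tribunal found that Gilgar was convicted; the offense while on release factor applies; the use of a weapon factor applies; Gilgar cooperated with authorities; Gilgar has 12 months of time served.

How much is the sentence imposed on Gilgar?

Offense while on release enhancement: +52 months
Use of a weapon enhancement: +24 months
Adjusted term: 61 months + 52 months + 24 months = 137 months
Cooperation with authorities reduction: 20% of 137 months = 27 months (rounded down)
After reduction: 137 − 27 = 110 months
Less time served: 110 months − 12 months = 98 months
Minimum 70 months: 98 months meets the minimum, no increase.

98 months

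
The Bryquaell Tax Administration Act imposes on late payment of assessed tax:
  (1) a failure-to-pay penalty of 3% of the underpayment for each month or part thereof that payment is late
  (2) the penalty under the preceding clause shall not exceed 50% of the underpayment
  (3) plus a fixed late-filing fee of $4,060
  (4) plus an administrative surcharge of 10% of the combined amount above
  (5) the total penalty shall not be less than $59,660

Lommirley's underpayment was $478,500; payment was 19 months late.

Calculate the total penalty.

Penalty: $267,641

Accrued rate: 3% × 19 = 57%, capped at 50% → 50%
Failure-to-pay penalty: 50% of $478,500 = $239,250
Penalty before surcharge: $239,250 + $4,060 = $243,310
Administrative surcharge: 10% of $243,310 = $24,331
Total penalty: $243,310 + $24,331 = $267,641
Minimum $59,660: $267,641 meets the minimum, no increase.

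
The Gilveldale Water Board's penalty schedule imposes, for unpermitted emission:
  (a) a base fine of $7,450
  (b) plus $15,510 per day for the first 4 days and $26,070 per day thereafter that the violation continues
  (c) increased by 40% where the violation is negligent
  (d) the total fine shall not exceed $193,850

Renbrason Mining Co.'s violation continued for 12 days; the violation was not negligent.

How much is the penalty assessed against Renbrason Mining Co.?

First 4 days: 4 × $15,510 = $62,040
Remaining days: (12 − 4) × $26,070 = $208,560
Per-day component: $62,040 + $208,560 = $270,600
Base plus per-day: $7,450 + $270,600 = $278,050
The violation was not negligent: no 40% increase.
Cap at $193,850: $278,050 exceeds the cap → $193,850

$193,850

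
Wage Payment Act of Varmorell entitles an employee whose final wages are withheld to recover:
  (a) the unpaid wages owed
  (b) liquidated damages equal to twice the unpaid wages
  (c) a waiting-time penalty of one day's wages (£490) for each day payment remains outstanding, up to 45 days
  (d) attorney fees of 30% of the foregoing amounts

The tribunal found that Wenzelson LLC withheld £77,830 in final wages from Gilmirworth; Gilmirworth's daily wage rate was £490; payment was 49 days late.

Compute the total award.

Doubled: 2 × £77,830 = £155,660
Penalty days: min(49, 45) = 45
Waiting-time penalty: 45 × £490 = £22,050
Subtotal: £77,830 + £155,660 + £22,050 = £255,540
Attorney fees: 30% of £255,540 = £76,662
Total award: £255,540 + £76,662 = £332,202

£332,202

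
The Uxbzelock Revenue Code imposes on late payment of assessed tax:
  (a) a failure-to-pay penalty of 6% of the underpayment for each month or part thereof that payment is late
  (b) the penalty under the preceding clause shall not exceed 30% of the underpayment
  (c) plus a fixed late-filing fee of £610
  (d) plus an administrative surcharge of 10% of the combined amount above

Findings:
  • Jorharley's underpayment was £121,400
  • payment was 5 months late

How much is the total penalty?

£40,733

Accrued rate: 6% × 5 = 30%, capped at 30% → 30%
Failure-to-pay penalty: 30% of £121,400 = £36,420
Penalty before surcharge: £36,420 + £610 = £37,030
Administrative surcharge: 10% of £37,030 = £3,703
Total penalty: £37,030 + £3,703 = £40,733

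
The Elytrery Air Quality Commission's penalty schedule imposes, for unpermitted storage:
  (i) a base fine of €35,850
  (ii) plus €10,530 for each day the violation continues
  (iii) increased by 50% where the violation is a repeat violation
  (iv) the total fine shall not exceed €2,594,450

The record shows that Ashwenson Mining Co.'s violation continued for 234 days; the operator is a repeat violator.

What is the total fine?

Per-day component: 234 × €10,530 = €2,464,020
Base plus per-day: €35,850 + €2,464,020 = €2,499,870
Enhancement: 50% of €2,499,870 = €1,249,935
Enhanced fine: €2,499,870 + €1,249,935 = €3,749,805
Cap at €2,594,450: €3,749,805 exceeds the cap → €2,594,450

Civil penalty: €2,594,450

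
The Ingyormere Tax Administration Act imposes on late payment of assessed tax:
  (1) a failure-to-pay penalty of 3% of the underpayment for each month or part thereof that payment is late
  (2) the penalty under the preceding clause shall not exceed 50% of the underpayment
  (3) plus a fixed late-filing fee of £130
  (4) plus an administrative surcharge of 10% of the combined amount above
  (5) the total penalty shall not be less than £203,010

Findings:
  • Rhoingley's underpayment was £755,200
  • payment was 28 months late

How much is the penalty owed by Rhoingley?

£415,503

Accrued rate: 3% × 28 = 84%, capped at 50% → 50%
Failure-to-pay penalty: 50% of £755,200 = £377,600
Penalty before surcharge: £377,600 + £130 = £377,730
Administrative surcharge: 10% of £377,730 = £37,773
Total penalty: £377,730 + £37,773 = £415,503
Minimum £203,010: £415,503 meets the minimum, no increase.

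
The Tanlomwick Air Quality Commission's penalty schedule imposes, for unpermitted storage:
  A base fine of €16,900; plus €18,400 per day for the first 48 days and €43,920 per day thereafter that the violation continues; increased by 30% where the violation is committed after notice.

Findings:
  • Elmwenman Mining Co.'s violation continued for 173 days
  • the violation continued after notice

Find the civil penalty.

€8,307,130

First 48 days: 48 × €18,400 = €883,200
Remaining days: (173 − 48) × €43,920 = €5,490,000
Per-day component: €883,200 + €5,490,000 = €6,373,200
Base plus per-day: €16,900 + €6,373,200 = €6,390,100
Enhancement: 30% of €6,390,100 = €1,917,030
Enhanced fine: €6,390,100 + €1,917,030 = €8,307,130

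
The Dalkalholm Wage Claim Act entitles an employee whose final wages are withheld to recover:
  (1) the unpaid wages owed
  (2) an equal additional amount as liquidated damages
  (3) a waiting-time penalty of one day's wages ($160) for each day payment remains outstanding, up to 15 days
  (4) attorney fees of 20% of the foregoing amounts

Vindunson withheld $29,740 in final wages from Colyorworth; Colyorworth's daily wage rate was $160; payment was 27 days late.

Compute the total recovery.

$74,256

Liquidated damages (equal amount): $29,740
Penalty days: min(27, 15) = 15
Waiting-time penalty: 15 × $160 = $2,400
Subtotal: $29,740 + $29,740 + $2,400 = $61,880
Attorney fees: 20% of $61,880 = $12,376
Total award: $61,880 + $12,376 = $74,256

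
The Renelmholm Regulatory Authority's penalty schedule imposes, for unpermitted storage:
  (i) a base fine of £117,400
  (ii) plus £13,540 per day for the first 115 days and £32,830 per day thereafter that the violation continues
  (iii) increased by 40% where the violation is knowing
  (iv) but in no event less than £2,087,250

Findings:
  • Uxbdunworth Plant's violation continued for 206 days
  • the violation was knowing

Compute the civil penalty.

£6,526,842

First 115 days: 115 × £13,540 = £1,557,100
Remaining days: (206 − 115) × £32,830 = £2,987,530
Per-day component: £1,557,100 + £2,987,530 = £4,544,630
Base plus per-day: £117,400 + £4,544,630 = £4,662,030
Enhancement: 40% of £4,662,030 = £1,864,812
Enhanced fine: £4,662,030 + £1,864,812 = £6,526,842
Minimum £2,087,250: £6,526,842 meets the minimum, no increase.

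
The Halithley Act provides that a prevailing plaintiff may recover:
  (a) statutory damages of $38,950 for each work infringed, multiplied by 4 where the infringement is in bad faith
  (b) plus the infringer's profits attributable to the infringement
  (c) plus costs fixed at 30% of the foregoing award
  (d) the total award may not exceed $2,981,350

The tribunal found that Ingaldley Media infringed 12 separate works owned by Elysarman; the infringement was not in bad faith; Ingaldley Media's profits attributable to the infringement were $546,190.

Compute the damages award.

Award: $1,317,667

Statutory damages: 12 × $38,950 = $467,400
Infringement not in bad faith: no ×4 enhancement.
Combined award: $467,400 + $546,190 = $1,013,590
Costs: 30% of $1,013,590 = $304,077
Award plus costs: $1,013,590 + $304,077 = $1,317,667
Cap at $2,981,350: $1,317,667 is within the cap, no reduction.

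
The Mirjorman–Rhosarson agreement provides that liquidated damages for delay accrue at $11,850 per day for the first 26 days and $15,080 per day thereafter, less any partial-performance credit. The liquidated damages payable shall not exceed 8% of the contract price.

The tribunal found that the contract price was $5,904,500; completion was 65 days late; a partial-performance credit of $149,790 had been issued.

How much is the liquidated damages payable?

First 26 days: 26 × $11,850 = $308,100
Remaining days: (65 − 26) × $15,080 = $588,120
Accrued per-day damages: $308,100 + $588,120 = $896,220
Less partial-performance credit: $896,220 − $149,790 = $746,430
Cap: 8% of $5,904,500 = $472,360
Cap at $472,360: $746,430 exceeds the cap → $472,360

Liquidated damages: $472,360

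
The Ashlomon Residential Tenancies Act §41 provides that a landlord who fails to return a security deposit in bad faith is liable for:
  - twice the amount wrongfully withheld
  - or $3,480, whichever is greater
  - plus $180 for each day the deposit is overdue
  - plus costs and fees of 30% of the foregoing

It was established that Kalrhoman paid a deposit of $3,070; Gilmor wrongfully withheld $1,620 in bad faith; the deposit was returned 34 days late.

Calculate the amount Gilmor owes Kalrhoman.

Doubled: 2 × $1,620 = $3,240
Minimum $3,480: $3,240 is below the minimum → $3,480
Late-return penalty: 34 × $180 = $6,120
Damages plus late penalty: $3,480 + $6,120 = $9,600
Costs and fees: 30% of $9,600 = $2,880
Total recovery: $9,600 + $2,880 = $12,480

$12,480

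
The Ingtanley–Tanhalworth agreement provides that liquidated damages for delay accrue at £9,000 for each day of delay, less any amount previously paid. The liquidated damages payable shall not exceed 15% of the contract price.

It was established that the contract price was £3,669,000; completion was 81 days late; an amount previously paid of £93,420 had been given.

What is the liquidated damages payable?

Per-day damages: 81 × £9,000 = £729,000
Less amount previously paid: £729,000 − £93,420 = £635,580
Cap: 15% of £3,669,000 = £550,350
Cap at £550,350: £635,580 exceeds the cap → £550,350

Liquidated damages: £550,350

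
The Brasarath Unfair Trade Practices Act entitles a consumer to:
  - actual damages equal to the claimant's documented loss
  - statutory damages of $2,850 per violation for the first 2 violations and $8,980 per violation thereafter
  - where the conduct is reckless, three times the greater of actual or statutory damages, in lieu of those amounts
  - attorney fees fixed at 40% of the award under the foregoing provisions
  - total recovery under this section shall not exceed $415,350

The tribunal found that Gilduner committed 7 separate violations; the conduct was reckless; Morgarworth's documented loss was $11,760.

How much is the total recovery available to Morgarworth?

First 2 violations: 2 × $2,850 = $5,700
Remaining violations: (7 − 2) × $8,980 = $44,900
Statutory damages: $5,700 + $44,900 = $50,600
Greater of actual damages ($11,760) or statutory damages ($50,600): $50,600
Trebled: 3 × $50,600 = $151,800
Attorney fees: 40% of $151,800 = $60,720
Total before cap: $151,800 + $60,720 = $212,520
Cap at $415,350: $212,520 is within the cap, no reduction.

Total recovery: $212,520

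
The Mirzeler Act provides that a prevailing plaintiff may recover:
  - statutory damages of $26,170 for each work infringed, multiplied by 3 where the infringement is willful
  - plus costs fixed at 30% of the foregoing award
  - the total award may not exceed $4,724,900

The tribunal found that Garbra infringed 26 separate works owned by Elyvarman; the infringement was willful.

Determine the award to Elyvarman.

Statutory damages: 26 × $26,170 = $680,420
Trebled: 3 × $680,420 = $2,041,260
Costs: 30% of $2,041,260 = $612,378
Award plus costs: $2,041,260 + $612,378 = $2,653,638
Cap at $4,724,900: $2,653,638 is within the cap, no reduction.

$2,653,638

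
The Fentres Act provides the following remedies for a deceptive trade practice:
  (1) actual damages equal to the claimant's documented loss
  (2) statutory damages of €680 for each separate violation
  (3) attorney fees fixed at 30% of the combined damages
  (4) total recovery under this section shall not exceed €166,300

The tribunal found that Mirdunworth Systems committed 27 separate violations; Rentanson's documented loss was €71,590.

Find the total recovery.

Total recovery: €116,935

Statutory damages: 27 × €680 = €18,360
Combined damages: €71,590 + €18,360 = €89,950
Attorney fees: 30% of €89,950 = €26,985
Total before cap: €89,950 + €26,985 = €116,935
Cap at €166,300: €116,935 is within the cap, no reduction.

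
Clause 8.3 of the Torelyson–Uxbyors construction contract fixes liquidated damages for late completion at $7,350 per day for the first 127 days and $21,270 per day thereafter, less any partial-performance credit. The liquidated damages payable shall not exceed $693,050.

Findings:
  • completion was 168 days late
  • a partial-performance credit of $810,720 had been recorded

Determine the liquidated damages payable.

$693,050

First 127 days: 127 × $7,350 = $933,450
Remaining days: (168 − 127) × $21,270 = $872,070
Accrued per-day damages: $933,450 + $872,070 = $1,805,520
Less partial-performance credit: $1,805,520 − $810,720 = $994,800
Cap at $693,050: $994,800 exceeds the cap → $693,050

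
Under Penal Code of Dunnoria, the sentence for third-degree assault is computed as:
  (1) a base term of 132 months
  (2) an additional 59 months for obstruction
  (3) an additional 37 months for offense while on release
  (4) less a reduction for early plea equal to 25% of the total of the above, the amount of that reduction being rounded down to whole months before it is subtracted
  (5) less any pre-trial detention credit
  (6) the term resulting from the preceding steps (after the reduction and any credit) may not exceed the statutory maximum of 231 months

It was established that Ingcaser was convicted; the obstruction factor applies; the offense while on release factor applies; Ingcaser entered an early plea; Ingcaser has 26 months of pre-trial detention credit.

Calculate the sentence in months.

Obstruction enhancement: +59 months
Offense while on release enhancement: +37 months
Adjusted term: 132 months + 59 months + 37 months = 228 months
Early plea reduction: 25% of 228 months = 57 months (rounded down)
After reduction: 228 − 57 = 171 months
Less pre-trial detention credit: 171 months − 26 months = 145 months
Cap at 231 months: 145 months is within the cap, no reduction.

145 months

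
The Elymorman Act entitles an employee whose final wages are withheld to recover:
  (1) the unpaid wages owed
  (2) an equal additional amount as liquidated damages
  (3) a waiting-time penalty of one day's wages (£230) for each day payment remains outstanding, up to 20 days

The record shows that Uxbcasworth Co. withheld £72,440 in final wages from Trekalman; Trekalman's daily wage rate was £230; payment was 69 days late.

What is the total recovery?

Liquidated damages (equal amount): £72,440
Penalty days: min(69, 20) = 20
Waiting-time penalty: 20 × £230 = £4,600
Total award: £72,440 + £72,440 + £4,600 = £149,480

£149,480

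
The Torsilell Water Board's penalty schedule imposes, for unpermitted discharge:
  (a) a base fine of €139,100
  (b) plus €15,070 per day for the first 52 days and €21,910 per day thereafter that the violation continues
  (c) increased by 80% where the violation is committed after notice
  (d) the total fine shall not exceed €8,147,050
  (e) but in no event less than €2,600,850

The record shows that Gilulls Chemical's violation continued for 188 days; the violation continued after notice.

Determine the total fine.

€7,024,500

First 52 days: 52 × €15,070 = €783,640
Remaining days: (188 − 52) × €21,910 = €2,979,760
Per-day component: €783,640 + €2,979,760 = €3,763,400
Base plus per-day: €139,100 + €3,763,400 = €3,902,500
Enhancement: 80% of €3,902,500 = €3,122,000
Enhanced fine: €3,902,500 + €3,122,000 = €7,024,500
Cap at €8,147,050: €7,024,500 is within the cap, no reduction.
Minimum €2,600,850: €7,024,500 meets the minimum, no increase.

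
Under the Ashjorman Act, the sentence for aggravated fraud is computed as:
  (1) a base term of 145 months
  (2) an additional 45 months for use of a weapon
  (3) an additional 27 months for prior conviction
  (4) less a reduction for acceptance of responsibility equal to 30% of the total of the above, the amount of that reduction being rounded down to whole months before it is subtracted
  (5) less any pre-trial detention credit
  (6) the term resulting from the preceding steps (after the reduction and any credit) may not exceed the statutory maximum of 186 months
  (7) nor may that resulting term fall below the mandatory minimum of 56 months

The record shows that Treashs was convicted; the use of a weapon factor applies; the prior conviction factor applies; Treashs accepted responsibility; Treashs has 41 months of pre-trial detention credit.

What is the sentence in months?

111 months

Use of a weapon enhancement: +45 months
Prior conviction enhancement: +27 months
Adjusted term: 145 months + 45 months + 27 months = 217 months
Acceptance of responsibility reduction: 30% of 217 months = 65 months (rounded down)
After reduction: 217 − 65 = 152 months
Less pre-trial detention credit: 152 months − 41 months = 111 months
Cap at 186 months: 111 months is within the cap, no reduction.
Minimum 56 months: 111 months meets the minimum, no increase.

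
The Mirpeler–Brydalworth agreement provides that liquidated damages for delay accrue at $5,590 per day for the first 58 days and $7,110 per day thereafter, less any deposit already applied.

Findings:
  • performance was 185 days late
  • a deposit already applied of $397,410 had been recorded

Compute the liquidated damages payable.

$829,780

First 58 days: 58 × $5,590 = $324,220
Remaining days: (185 − 58) × $7,110 = $902,970
Accrued per-day damages: $324,220 + $902,970 = $1,227,190
Less deposit already applied: $1,227,190 − $397,410 = $829,780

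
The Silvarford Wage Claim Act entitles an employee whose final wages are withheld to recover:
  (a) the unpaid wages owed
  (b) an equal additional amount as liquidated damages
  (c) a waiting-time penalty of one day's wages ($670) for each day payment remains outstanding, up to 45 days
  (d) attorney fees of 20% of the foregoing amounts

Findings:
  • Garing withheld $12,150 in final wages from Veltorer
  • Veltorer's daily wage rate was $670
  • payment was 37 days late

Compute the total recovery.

Liquidated damages (equal amount): $12,150
Penalty days: min(37, 45) = 37
Waiting-time penalty: 37 × $670 = $24,790
Subtotal: $12,150 + $12,150 + $24,790 = $49,090
Attorney fees: 20% of $49,090 = $9,818
Total award: $49,090 + $9,818 = $58,908

$58,908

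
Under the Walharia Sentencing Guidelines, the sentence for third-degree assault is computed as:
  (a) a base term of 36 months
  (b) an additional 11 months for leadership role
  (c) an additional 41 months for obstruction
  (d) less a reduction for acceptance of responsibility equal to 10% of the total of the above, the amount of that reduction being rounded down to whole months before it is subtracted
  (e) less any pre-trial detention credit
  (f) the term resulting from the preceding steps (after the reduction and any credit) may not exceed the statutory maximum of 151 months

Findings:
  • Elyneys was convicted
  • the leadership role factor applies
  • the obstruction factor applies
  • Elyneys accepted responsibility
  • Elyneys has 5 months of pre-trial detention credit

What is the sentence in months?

Leadership role enhancement: +11 months
Obstruction enhancement: +41 months
Adjusted term: 36 months + 11 months + 41 months = 88 months
Acceptance of responsibility reduction: 10% of 88 months = 8 months (rounded down)
After reduction: 88 − 8 = 80 months
Less pre-trial detention credit: 80 months − 5 months = 75 months
Cap at 151 months: 75 months is within the cap, no reduction.

75 months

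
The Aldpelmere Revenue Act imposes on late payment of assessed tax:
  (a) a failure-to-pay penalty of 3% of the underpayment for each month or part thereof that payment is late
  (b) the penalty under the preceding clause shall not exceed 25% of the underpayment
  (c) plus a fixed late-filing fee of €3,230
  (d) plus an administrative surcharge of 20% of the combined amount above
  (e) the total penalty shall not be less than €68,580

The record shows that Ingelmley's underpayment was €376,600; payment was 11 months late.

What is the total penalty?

Accrued rate: 3% × 11 = 33%, capped at 25% → 25%
Failure-to-pay penalty: 25% of €376,600 = €94,150
Penalty before surcharge: €94,150 + €3,230 = €97,380
Administrative surcharge: 20% of €97,380 = €19,476
Total penalty: €97,380 + €19,476 = €116,856
Minimum €68,580: €116,856 meets the minimum, no increase.

€116,856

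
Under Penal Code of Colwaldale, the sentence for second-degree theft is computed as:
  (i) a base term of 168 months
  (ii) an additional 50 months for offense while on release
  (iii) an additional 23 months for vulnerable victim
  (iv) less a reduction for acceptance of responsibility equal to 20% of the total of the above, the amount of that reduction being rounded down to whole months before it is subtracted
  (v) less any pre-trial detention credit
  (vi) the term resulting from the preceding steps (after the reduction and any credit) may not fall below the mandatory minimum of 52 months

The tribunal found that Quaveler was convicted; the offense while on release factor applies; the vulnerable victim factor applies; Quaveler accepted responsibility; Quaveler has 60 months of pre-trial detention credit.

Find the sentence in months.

Offense while on release enhancement: +50 months
Vulnerable victim enhancement: +23 months
Adjusted term: 168 months + 50 months + 23 months = 241 months
Acceptance of responsibility reduction: 20% of 241 months = 48 months (rounded down)
After reduction: 241 − 48 = 193 months
Less pre-trial detention credit: 193 months − 60 months = 133 months
Minimum 52 months: 133 months meets the minimum, no increase.

133 months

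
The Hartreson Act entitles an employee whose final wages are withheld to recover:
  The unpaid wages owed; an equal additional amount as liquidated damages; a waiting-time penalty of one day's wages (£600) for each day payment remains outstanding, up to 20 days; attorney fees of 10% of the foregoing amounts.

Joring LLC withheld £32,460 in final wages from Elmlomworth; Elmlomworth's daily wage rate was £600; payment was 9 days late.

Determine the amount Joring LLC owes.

Liquidated damages (equal amount): £32,460
Penalty days: min(9, 20) = 9
Waiting-time penalty: 9 × £600 = £5,400
Subtotal: £32,460 + £32,460 + £5,400 = £70,320
Attorney fees: 10% of £70,320 = £7,032
Total award: £70,320 + £7,032 = £77,352

£77,352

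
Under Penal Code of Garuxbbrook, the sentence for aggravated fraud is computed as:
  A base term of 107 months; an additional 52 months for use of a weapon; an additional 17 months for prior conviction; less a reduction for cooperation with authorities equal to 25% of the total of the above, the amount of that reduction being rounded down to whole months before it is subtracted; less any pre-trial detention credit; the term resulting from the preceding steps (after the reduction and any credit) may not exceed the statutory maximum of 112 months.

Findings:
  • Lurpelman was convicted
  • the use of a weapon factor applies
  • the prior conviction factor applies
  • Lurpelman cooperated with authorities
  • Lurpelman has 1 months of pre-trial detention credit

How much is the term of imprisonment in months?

Sentence: 112 months

Use of a weapon enhancement: +52 months
Prior conviction enhancement: +17 months
Adjusted term: 107 months + 52 months + 17 months = 176 months
Cooperation with authorities reduction: 25% of 176 months = 44 months (rounded down)
After reduction: 176 − 44 = 132 months
Less pre-trial detention credit: 132 months − 1 months = 131 months
Cap at 112 months: 131 months exceeds the cap → 112 months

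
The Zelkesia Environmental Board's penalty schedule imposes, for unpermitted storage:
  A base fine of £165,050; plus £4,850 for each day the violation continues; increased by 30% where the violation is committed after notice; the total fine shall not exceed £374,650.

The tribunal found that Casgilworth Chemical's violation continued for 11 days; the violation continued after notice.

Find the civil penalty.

£283,920

Per-day component: 11 × £4,850 = £53,350
Base plus per-day: £165,050 + £53,350 = £218,400
Enhancement: 30% of £218,400 = £65,520
Enhanced fine: £218,400 + £65,520 = £283,920
Cap at £374,650: £283,920 is within the cap, no reduction.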